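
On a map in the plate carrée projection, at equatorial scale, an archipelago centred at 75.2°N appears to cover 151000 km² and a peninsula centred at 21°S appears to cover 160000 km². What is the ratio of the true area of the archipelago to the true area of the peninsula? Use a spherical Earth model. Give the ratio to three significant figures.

Plate carrée has h = 1 and k = sec φ, giving areal scale sec φ; true area = (apparent area) · cos φ.
True area of archipelago: 151000 × cos(75.2°) = 151000 × 0.2554 = 38570 km².
True area of peninsula: 160000 × cos(21°) = 160000 × 0.9336 = 149400 km².
Ratio = 38570 / 149400 ≈ 0.258.

0.258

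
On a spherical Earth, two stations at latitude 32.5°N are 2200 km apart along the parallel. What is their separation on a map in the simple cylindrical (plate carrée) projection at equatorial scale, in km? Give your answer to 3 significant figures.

2610 km

In the plate carrée (x = Rλ, y = Rφ), meridians are true-scale (h = 1) and parallels are stretched by k = sec φ.
Along the parallel, k = sec 32.5° = 1/0.8434 = 1.186.
Map distance = 2200 × 1.186 ≈ 2610 km.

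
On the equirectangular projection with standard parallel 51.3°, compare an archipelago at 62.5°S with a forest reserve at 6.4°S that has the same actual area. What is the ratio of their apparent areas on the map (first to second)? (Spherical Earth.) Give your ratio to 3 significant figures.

2.15

The equidistant cylindrical projection with φ₀ = 51.3° has h = 1 (meridians true) and k = cos φ₀ / cos φ along parallels.
Areal scale at 62.5°: h·k = 1.000 × 1.354 = 1.354.
Areal scale at 6.4°: h·k = 1.000 × 0.6292 = 0.6292.
Ratio = 1.354/0.6292 ≈ 2.15.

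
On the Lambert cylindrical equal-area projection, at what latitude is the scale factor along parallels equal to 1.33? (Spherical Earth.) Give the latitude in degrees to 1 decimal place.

41.2°

The Lambert cylindrical equal-area projection is the cylindrical equal-area projection with its standard parallel at the equator (φ₀ = 0). Cylindrical equal-area (φ₀ = 0°): h = cos φ / cos 0° along meridians, k = cos 0° / cos φ along parallels; h·k = 1.
k = cos φ₀ / cos φ = 1.33  ⇒  cos φ = cos 0° / 1.33 = 0.7519.
φ = arccos(0.7519) ≈ 41.2°.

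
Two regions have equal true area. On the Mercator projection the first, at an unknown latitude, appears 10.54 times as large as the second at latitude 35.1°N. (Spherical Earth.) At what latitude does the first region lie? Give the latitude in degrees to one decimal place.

For equal true areas on Mercator, apparent areas scale as sec²φ, so the ratio is cos²φ₂ / cos²φ₁.
cos²φ₂ / cos²φ₁ = 10.54  ⇒  cos φ₁ = cos 35.1° / √10.54 = 0.8181/3.247 = 0.2520.
φ₁ = arccos(0.2520) ≈ 75.4°.

75.4°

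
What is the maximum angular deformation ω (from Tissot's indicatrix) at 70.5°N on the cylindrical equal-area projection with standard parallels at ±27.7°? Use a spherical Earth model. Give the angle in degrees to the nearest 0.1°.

For cylindrical equal-area with standard parallel φ₀, h = cos φ / cos φ₀ and k = cos φ₀ / cos φ, so h·k = 1.
At 70.5°: h = 0.3770, k = 2.652; principal scales a = 2.652, b = 0.3770.
sin(ω/2) = (a − b)/(a + b) = 2.275/3.029 = 0.7511, so ω = 2 arcsin(0.7511) ≈ 97.4°.

97.4°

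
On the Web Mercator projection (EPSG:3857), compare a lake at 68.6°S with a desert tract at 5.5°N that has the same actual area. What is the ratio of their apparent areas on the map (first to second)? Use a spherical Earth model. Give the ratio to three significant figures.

Mercator areal scale is sec²φ.
At 68.6°: sec²(68.6°) = 1/0.3649² = 7.511.
At 5.5°: sec²(5.5°) = 1/0.9954² = 1.009.
Ratio = 7.511/1.009 = cos²(5.5°)/cos²(68.6°) ≈ 7.44.

7.44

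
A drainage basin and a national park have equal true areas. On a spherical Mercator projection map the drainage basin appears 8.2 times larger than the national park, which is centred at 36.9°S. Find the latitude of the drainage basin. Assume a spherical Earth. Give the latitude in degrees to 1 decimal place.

For equal true areas on Mercator, apparent areas scale as sec²φ, so the ratio is cos²φ₂ / cos²φ₁.
cos²φ₂ / cos²φ₁ = 8.2  ⇒  cos φ₁ = cos 36.9° / √8.2 = 0.7997/2.864 = 0.2793.
φ₁ = arccos(0.2793) ≈ 73.8°.

73.8°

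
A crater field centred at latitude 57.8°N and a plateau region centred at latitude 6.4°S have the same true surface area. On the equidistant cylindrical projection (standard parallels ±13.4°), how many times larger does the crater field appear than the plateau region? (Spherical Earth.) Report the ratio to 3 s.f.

1.86

In the equirectangular projection with standard parallel φ₀ = 13.4° (x = Rλ cos φ₀, y = Rφ), meridians are true-scale (h = 1) and the parallel scale is k = cos φ₀ / cos φ.
Areal scale at 57.8°: h·k = 1.000 × 1.826 = 1.826.
Areal scale at 6.4°: h·k = 1.000 × 0.9789 = 0.9789.
Ratio = 1.826/0.9789 ≈ 1.86.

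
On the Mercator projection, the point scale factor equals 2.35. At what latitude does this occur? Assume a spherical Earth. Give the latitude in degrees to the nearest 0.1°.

64.8°

Mercator scale is k = sec φ = 1/cos φ.
1/cos φ = 2.35  ⇒  cos φ = 0.4255  ⇒  φ = arccos(0.4255) ≈ 64.8°.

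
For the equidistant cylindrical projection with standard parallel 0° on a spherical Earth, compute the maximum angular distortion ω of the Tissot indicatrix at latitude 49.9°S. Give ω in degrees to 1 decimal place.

For the equirectangular projection with φ₀ = 0 (plate carrée), h = 1 along meridians and k = sec φ along parallels.
At 49.9°: h = 1.000, k = 1.552; principal scales a = 1.552, b = 1.000.
sin(ω/2) = (a − b)/(a + b) = 0.5525/2.552 = 0.2165, so ω = 2 arcsin(0.2165) ≈ 25.0°.

25.0°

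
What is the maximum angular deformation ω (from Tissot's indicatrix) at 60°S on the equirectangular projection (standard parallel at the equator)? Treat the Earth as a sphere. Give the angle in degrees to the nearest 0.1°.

38.9°

Plate carrée maps x = Rλ, y = Rφ. The meridian scale is h = 1 and the parallel scale is k = 1/cos φ = sec φ.
At 60°: h = 1.000, k = 2.000; principal scales a = 2.000, b = 1.000.
sin(ω/2) = (a − b)/(a + b) = 1.0000/3.000 = 0.3333, so ω = 2 arcsin(0.3333) ≈ 38.9°.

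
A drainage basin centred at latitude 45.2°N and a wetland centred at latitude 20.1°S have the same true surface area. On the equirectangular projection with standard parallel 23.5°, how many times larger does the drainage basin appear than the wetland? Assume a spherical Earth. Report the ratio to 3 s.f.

1.33

The equidistant cylindrical projection with φ₀ = 23.5° has h = 1 (meridians true) and k = cos φ₀ / cos φ along parallels.
Areal scale at 45.2°: h·k = 1.000 × 1.301 = 1.301.
Areal scale at 20.1°: h·k = 1.000 × 0.9765 = 0.9765.
Ratio = 1.301/0.9765 ≈ 1.33.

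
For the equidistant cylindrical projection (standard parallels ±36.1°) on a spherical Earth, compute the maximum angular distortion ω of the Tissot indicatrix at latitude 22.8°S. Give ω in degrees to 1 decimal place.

7.5°

In the equirectangular projection with standard parallel φ₀ = 36.1° (x = Rλ cos φ₀, y = Rφ), meridians are true-scale (h = 1) and the parallel scale is k = cos φ₀ / cos φ.
At 22.8°: h = 1.000, k = 0.8765; principal scales a = 1.000, b = 0.8765.
sin(ω/2) = (a − b)/(a + b) = 0.1235/1.876 = 0.06583, so ω = 2 arcsin(0.06583) ≈ 7.5°.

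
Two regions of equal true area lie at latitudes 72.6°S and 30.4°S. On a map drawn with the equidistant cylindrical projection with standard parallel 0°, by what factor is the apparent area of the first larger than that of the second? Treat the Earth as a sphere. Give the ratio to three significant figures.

2.88

Plate carrée maps x = Rλ, y = Rφ. The meridian scale is h = 1 and the parallel scale is k = 1/cos φ = sec φ.
Areal scale at 72.6°: h·k = 1.000 × 3.344 = 3.344.
Areal scale at 30.4°: h·k = 1.000 × 1.159 = 1.159.
Ratio = 3.344/1.159 ≈ 2.88.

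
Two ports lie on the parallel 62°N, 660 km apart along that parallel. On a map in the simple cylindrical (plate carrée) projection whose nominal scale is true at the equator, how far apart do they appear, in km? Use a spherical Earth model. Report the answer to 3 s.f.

For the equirectangular projection with φ₀ = 0 (plate carrée), h = 1 along meridians and k = sec φ along parallels.
Along the parallel, k = sec 62° = 1/0.4695 = 2.130.
Map distance = 660 × 2.130 ≈ 1410 km.

1410 km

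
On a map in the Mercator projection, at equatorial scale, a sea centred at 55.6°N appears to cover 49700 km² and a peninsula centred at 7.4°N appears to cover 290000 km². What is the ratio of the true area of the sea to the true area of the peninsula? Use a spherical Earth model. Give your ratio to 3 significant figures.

0.0556

Mercator's areal exaggeration is sec²φ; hence true area = (apparent area) · cos²φ.
True area of sea: 49700 × cos²(55.6°) = 49700 × 0.3192 = 15860 km².
True area of peninsula: 290000 × cos²(7.4°) = 290000 × 0.9834 = 285200 km².
Ratio = 15860 / 285200 ≈ 0.0556.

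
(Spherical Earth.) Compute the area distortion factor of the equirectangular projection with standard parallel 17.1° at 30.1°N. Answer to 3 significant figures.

In the equirectangular projection with standard parallel φ₀ = 17.1° (x = Rλ cos φ₀, y = Rφ), meridians are true-scale (h = 1) and the parallel scale is k = cos φ₀ / cos φ.
Areal scale = h·k = 1 × cos φ₀ / cos φ; at 30.1°, h = 1.000, k = 1.105, so h·k = 1.105.

1.10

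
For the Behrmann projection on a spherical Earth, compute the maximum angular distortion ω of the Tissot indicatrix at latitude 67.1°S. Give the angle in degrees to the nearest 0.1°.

Behrmann is a cylindrical equal-area projection with standard parallels at ±30°. Cylindrical equal-area (φ₀ = 30°): h = cos φ / cos 30° along meridians, k = cos 30° / cos φ along parallels; h·k = 1.
At 67.1°: h = 0.4493, k = 2.226; principal scales a = 2.226, b = 0.4493.
sin(ω/2) = (a − b)/(a + b) = 1.776/2.675 = 0.6640, so ω = 2 arcsin(0.6640) ≈ 83.2°.

83.2°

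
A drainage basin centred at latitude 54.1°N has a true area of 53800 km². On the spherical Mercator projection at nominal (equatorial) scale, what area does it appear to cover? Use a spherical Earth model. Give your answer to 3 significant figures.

156000 km²

Mercator is conformal, so the point scale is isotropic: h = k = sec φ = 1/cos φ.
Areal scale = k² = sec²φ = 1/cos²(54.1°) = 1/0.5864² = 2.908.
Apparent area = 53800 × 2.908 ≈ 156000 km².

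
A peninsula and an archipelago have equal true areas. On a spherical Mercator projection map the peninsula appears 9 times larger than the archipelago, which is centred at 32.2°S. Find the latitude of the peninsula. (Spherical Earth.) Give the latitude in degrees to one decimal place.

For equal true areas on Mercator, apparent areas scale as sec²φ, so the ratio is cos²φ₂ / cos²φ₁.
cos²φ₂ / cos²φ₁ = 9  ⇒  cos φ₁ = cos 32.2° / √9 = 0.8462/3.000 = 0.2821.
φ₁ = arccos(0.2821) ≈ 73.6°.

73.6°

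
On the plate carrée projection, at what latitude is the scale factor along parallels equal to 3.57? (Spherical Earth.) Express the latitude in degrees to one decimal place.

Plate carrée: h = 1, k = sec φ along parallels.
sec φ = 3.57  ⇒  cos φ = 0.2801  ⇒  φ ≈ 73.7°.

73.7°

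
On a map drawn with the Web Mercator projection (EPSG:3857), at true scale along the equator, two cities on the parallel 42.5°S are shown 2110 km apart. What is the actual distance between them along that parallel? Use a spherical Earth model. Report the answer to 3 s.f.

1560 km

Mercator is conformal, so the point scale is isotropic: h = k = sec φ = 1/cos φ.
Along the parallel at 42.5°, map distances are exaggerated by k = sec 42.5° = 1.356.
True distance = 2110 / 1.356 = 2110 × cos 42.5° ≈ 1560 km.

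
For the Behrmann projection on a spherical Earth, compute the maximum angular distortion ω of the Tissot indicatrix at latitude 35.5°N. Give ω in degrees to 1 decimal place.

The Behrmann projection is cylindrical equal-area with φ₀ = 30°. Cylindrical equal-area (φ₀ = 30°): h = cos φ / cos 30° along meridians, k = cos 30° / cos φ along parallels; h·k = 1.
At 35.5°: h = 0.9401, k = 1.064; principal scales a = 1.064, b = 0.9401.
sin(ω/2) = (a − b)/(a + b) = 0.1237/2.004 = 0.06173, so ω = 2 arcsin(0.06173) ≈ 7.1°.

7.1°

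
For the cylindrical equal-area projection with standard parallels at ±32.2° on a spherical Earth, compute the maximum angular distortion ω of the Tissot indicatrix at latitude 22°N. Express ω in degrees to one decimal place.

For cylindrical equal-area with standard parallel φ₀, h = cos φ / cos φ₀ and k = cos φ₀ / cos φ, so h·k = 1.
At 22°: h = 1.096, k = 0.9126; principal scales a = 1.096, b = 0.9126.
sin(ω/2) = (a − b)/(a + b) = 0.1831/2.008 = 0.09115, so ω = 2 arcsin(0.09115) ≈ 10.5°.

10.5°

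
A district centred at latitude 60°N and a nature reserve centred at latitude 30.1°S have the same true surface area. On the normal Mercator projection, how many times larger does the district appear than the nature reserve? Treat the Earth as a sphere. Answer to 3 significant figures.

2.99

Mercator areal scale is sec²φ.
At 60°: sec²(60°) = 1/0.5000² = 4.000.
At 30.1°: sec²(30.1°) = 1/0.8652² = 1.336.
Ratio = 4.000/1.336 = cos²(30.1°)/cos²(60°) ≈ 2.99.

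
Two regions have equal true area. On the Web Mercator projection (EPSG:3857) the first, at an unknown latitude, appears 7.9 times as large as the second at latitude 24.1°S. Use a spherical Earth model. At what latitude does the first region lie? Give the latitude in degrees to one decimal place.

For equal true areas on Mercator, apparent areas scale as sec²φ, so the ratio is cos²φ₂ / cos²φ₁.
cos²φ₂ / cos²φ₁ = 7.9  ⇒  cos φ₁ = cos 24.1° / √7.9 = 0.9128/2.811 = 0.3248.
φ₁ = arccos(0.3248) ≈ 71.0°.

71.0°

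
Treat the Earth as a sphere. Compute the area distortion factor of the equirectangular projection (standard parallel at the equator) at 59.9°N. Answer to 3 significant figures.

1.99

For the equirectangular projection with φ₀ = 0 (plate carrée), h = 1 along meridians and k = sec φ along parallels.
Areal scale = h·k = 1 × sec φ; at 59.9°, h = 1.000, k = 1.994, so h·k = 1.994.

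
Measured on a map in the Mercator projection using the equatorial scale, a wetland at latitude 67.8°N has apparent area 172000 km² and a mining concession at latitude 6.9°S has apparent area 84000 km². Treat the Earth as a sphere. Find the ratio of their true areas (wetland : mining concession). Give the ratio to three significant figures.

0.297

Since Mercator area scale is 1/cos²φ, the true area equals the apparent area multiplied by cos²φ.
True area of wetland: 172000 × cos²(67.8°) = 172000 × 0.1428 = 24560 km².
True area of mining concession: 84000 × cos²(6.9°) = 84000 × 0.9856 = 82790 km².
Ratio = 24560 / 82790 ≈ 0.297.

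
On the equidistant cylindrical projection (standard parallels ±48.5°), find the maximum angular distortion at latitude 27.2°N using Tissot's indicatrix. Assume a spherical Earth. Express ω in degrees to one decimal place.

With standard parallel φ₀ = 48.5°, the equirectangular projection gives x = Rλ cos φ₀, y = Rφ, so h = 1 and k = cos 48.5° / cos φ.
At 27.2°: h = 1.000, k = 0.7450; principal scales a = 1.000, b = 0.7450.
sin(ω/2) = (a − b)/(a + b) = 0.2550/1.745 = 0.1461, so ω = 2 arcsin(0.1461) ≈ 16.8°.

16.8°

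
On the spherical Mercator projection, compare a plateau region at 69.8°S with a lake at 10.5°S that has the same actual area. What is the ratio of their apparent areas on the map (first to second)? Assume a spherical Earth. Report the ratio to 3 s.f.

8.11

Mercator areal scale is sec²φ.
At 69.8°: sec²(69.8°) = 1/0.3453² = 8.387.
At 10.5°: sec²(10.5°) = 1/0.9833² = 1.034.
Ratio = 8.387/1.034 = cos²(10.5°)/cos²(69.8°) ≈ 8.11.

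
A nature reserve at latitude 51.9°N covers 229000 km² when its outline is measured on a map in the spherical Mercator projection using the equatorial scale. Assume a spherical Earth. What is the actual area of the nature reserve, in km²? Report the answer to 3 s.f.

Mercator is conformal, so the point scale is isotropic: h = k = sec φ = 1/cos φ.
Areal scale = k² = sec²φ = 1/cos²(51.9°) = 1/0.6170² = 2.627.
True area = apparent / (areal scale) = 229000 / 2.627 ≈ 87200 km².

87200 km²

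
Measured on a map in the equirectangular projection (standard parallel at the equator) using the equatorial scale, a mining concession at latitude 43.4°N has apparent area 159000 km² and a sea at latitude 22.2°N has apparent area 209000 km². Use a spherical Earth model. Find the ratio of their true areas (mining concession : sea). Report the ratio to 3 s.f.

0.597

Plate carrée has h = 1 and k = sec φ, giving areal scale sec φ; true area = (apparent area) · cos φ.
True area of mining concession: 159000 × cos(43.4°) = 159000 × 0.7266 = 115500 km².
True area of sea: 209000 × cos(22.2°) = 209000 × 0.9259 = 193500 km².
Ratio = 115500 / 193500 ≈ 0.597.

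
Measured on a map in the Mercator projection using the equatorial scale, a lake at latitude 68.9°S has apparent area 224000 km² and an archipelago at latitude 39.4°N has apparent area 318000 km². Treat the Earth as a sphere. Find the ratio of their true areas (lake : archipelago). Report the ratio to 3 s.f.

Mercator's areal exaggeration is sec²φ; hence true area = (apparent area) · cos²φ.
True area of lake: 224000 × cos²(68.9°) = 224000 × 0.1296 = 29030 km².
True area of archipelago: 318000 × cos²(39.4°) = 318000 × 0.5971 = 189900 km².
Ratio = 29030 / 189900 ≈ 0.153.

0.153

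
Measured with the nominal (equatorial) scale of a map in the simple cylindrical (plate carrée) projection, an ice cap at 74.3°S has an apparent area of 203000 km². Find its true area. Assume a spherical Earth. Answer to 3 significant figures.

54900 km²

In the plate carrée (x = Rλ, y = Rφ), meridians are true-scale (h = 1) and parallels are stretched by k = sec φ.
Areal scale = h·k = 1 × sec φ; at 74.3°, h = 1.000, k = 3.695, so h·k = 3.695.
True area = apparent / (areal scale) = 203000 / 3.695 ≈ 54900 km².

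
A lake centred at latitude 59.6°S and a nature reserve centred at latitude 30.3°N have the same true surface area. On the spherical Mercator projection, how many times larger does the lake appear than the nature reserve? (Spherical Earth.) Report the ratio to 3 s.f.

On Mercator, area is exaggerated by sec²φ = 1/cos²φ.
At 59.6°: sec²(59.6°) = 1/0.5060² = 3.905.
At 30.3°: sec²(30.3°) = 1/0.8634² = 1.341.
Ratio = 3.905/1.341 = cos²(30.3°)/cos²(59.6°) ≈ 2.91.

2.91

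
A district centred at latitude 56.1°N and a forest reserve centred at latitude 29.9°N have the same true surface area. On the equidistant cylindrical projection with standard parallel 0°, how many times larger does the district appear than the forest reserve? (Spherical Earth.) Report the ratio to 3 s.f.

1.55

In the plate carrée (x = Rλ, y = Rφ), meridians are true-scale (h = 1) and parallels are stretched by k = sec φ.
Areal scale at 56.1°: h·k = 1.000 × 1.793 = 1.793.
Areal scale at 29.9°: h·k = 1.000 × 1.154 = 1.154.
Ratio = 1.793/1.154 ≈ 1.55.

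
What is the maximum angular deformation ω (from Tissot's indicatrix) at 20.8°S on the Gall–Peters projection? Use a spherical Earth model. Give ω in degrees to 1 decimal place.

31.6°

Gall–Peters is a cylindrical equal-area projection with standard parallels at ±45°. Cylindrical equal-area (φ₀ = 45°): h = cos φ / cos 45° along meridians, k = cos 45° / cos φ along parallels; h·k = 1.
At 20.8°: h = 1.322, k = 0.7564; principal scales a = 1.322, b = 0.7564.
sin(ω/2) = (a − b)/(a + b) = 0.5656/2.078 = 0.2721, so ω = 2 arcsin(0.2721) ≈ 31.6°.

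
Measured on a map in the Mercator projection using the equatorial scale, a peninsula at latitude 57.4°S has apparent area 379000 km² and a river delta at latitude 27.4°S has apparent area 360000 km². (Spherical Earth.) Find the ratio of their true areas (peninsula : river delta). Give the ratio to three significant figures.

Mercator's areal exaggeration is sec²φ; hence true area = (apparent area) · cos²φ.
True area of peninsula: 379000 × cos²(57.4°) = 379000 × 0.2903 = 110000 km².
True area of river delta: 360000 × cos²(27.4°) = 360000 × 0.7882 = 283800 km².
Ratio = 110000 / 283800 ≈ 0.388.

0.388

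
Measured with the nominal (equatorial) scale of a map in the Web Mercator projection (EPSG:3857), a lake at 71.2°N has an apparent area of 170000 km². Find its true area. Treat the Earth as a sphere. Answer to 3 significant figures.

For Mercator, h = k = sec φ (a conformal cylindrical projection has a single point scale, 1/cos φ).
Areal scale = k² = sec²φ = 1/cos²(71.2°) = 1/0.3223² = 9.629.
True area = apparent / (areal scale) = 170000 / 9.629 ≈ 17700 km².

17700 km²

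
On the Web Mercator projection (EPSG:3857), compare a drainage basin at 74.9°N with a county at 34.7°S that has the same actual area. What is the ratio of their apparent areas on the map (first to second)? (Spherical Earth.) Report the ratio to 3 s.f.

9.96

Mercator areal scale is sec²φ.
At 74.9°: sec²(74.9°) = 1/0.2605² = 14.74.
At 34.7°: sec²(34.7°) = 1/0.8221² = 1.479.
Ratio = 14.74/1.479 = cos²(34.7°)/cos²(74.9°) ≈ 9.96.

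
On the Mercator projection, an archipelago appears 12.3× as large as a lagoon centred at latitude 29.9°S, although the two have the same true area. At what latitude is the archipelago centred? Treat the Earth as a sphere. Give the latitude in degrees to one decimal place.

For equal true areas on Mercator, apparent areas scale as sec²φ, so the ratio is cos²φ₂ / cos²φ₁.
cos²φ₂ / cos²φ₁ = 12.3  ⇒  cos φ₁ = cos 29.9° / √12.3 = 0.8669/3.507 = 0.2472.
φ₁ = arccos(0.2472) ≈ 75.7°.

75.7°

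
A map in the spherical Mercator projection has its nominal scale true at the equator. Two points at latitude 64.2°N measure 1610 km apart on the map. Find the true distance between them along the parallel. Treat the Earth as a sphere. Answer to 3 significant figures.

701 km

Mercator is conformal, so the point scale is isotropic: h = k = sec φ = 1/cos φ.
Along the parallel at 64.2°, map distances are exaggerated by k = sec 64.2° = 2.298.
True distance = 1610 / 2.298 = 1610 × cos 64.2° ≈ 701 km.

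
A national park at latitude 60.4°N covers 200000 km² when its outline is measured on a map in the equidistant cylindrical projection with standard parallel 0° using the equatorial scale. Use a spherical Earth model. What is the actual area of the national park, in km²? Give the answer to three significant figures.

98800 km²

Plate carrée maps x = Rλ, y = Rφ. The meridian scale is h = 1 and the parallel scale is k = 1/cos φ = sec φ.
Areal scale = h·k = 1 × sec φ; at 60.4°, h = 1.000, k = 2.025, so h·k = 2.025.
True area = apparent / (areal scale) = 200000 / 2.025 ≈ 98800 km².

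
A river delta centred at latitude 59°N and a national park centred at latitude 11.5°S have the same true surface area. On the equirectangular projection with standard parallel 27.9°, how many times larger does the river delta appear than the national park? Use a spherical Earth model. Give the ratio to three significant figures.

1.90

With standard parallel φ₀ = 27.9°, the equirectangular projection gives x = Rλ cos φ₀, y = Rφ, so h = 1 and k = cos 27.9° / cos φ.
Areal scale at 59°: h·k = 1.000 × 1.716 = 1.716.
Areal scale at 11.5°: h·k = 1.000 × 0.9019 = 0.9019.
Ratio = 1.716/0.9019 ≈ 1.90.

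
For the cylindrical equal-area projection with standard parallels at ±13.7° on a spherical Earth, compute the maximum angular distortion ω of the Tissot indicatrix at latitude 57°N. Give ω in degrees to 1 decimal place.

A cylindrical equal-area projection with standard parallel φ₀ has meridian scale h = cos φ / cos φ₀ and parallel scale k = cos φ₀ / cos φ (so areas are preserved, h·k = 1).
At 57°: h = 0.5606, k = 1.784; principal scales a = 1.784, b = 0.5606.
sin(ω/2) = (a − b)/(a + b) = 1.223/2.344 = 0.5218, so ω = 2 arcsin(0.5218) ≈ 62.9°.

62.9°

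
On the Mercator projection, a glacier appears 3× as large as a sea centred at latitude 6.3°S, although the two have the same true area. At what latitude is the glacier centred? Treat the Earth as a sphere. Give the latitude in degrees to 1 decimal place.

Mercator areal scale is sec²φ, so apparent-area ratio = sec²φ₁ / sec²φ₂ = cos²φ₂ / cos²φ₁.
cos²φ₂ / cos²φ₁ = 3  ⇒  cos φ₁ = cos 6.3° / √3 = 0.9940/1.732 = 0.5739.
φ₁ = arccos(0.5739) ≈ 55.0°.

55.0°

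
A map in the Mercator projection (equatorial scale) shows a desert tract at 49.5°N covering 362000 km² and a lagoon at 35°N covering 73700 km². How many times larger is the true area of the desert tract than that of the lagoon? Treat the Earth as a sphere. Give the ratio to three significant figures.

3.09

On Mercator the areal scale is sec²φ, so true area = apparent × cos²φ.
True area of desert tract: 362000 × cos²(49.5°) = 362000 × 0.4218 = 152700 km².
True area of lagoon: 73700 × cos²(35°) = 73700 × 0.6710 = 49450 km².
Ratio = 152700 / 49450 ≈ 3.09.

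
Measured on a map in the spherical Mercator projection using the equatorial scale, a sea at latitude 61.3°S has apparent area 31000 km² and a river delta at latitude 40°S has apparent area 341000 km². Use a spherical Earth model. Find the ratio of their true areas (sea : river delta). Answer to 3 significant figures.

Since Mercator area scale is 1/cos²φ, the true area equals the apparent area multiplied by cos²φ.
True area of sea: 31000 × cos²(61.3°) = 31000 × 0.2306 = 7149 km².
True area of river delta: 341000 × cos²(40°) = 341000 × 0.5868 = 200100 km².
Ratio = 7149 / 200100 ≈ 0.0357.

0.0357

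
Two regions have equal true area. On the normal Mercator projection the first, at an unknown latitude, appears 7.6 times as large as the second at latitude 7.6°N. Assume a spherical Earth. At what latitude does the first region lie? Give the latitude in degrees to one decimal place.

On Mercator, (apparent₁)/(apparent₂) = sec²φ₁ / sec²φ₂ when true areas are equal.
cos²φ₂ / cos²φ₁ = 7.6  ⇒  cos φ₁ = cos 7.6° / √7.6 = 0.9912/2.757 = 0.3596.
φ₁ = arccos(0.3596) ≈ 68.9°.

68.9°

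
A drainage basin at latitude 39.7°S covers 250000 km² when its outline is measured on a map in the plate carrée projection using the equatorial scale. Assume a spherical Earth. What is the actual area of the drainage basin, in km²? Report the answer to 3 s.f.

192000 km²

In the plate carrée (x = Rλ, y = Rφ), meridians are true-scale (h = 1) and parallels are stretched by k = sec φ.
Areal scale = h·k = 1 × sec φ; at 39.7°, h = 1.000, k = 1.300, so h·k = 1.300.
True area = apparent / (areal scale) = 250000 / 1.300 ≈ 192000 km².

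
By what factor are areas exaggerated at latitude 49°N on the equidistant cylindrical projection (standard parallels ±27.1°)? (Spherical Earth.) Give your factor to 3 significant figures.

In the equirectangular projection with standard parallel φ₀ = 27.1° (x = Rλ cos φ₀, y = Rφ), meridians are true-scale (h = 1) and the parallel scale is k = cos φ₀ / cos φ.
Areal scale = h·k = 1 × cos φ₀ / cos φ; at 49°, h = 1.000, k = 1.357, so h·k = 1.357.

1.36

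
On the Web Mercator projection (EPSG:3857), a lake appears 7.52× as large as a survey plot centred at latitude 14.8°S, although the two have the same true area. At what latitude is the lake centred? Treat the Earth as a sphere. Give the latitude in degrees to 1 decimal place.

69.4°

Mercator areal scale is sec²φ, so apparent-area ratio = sec²φ₁ / sec²φ₂ = cos²φ₂ / cos²φ₁.
cos²φ₂ / cos²φ₁ = 7.52  ⇒  cos φ₁ = cos 14.8° / √7.52 = 0.9668/2.742 = 0.3526.
φ₁ = arccos(0.3526) ≈ 69.4°.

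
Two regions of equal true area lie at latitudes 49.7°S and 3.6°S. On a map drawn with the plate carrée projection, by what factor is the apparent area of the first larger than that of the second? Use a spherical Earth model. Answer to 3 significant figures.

1.54

For the equirectangular projection with φ₀ = 0 (plate carrée), h = 1 along meridians and k = sec φ along parallels.
Areal scale at 49.7°: h·k = 1.000 × 1.546 = 1.546.
Areal scale at 3.6°: h·k = 1.000 × 1.002 = 1.002.
Ratio = 1.546/1.002 ≈ 1.54.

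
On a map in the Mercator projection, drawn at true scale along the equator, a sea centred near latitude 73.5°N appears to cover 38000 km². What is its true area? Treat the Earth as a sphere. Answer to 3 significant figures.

Mercator is conformal, so the point scale is isotropic: h = k = sec φ = 1/cos φ.
Areal scale = k² = sec²φ = 1/cos²(73.5°) = 1/0.2840² = 12.40.
True area = apparent / (areal scale) = 38000 / 12.40 ≈ 3070 km².

3070 km²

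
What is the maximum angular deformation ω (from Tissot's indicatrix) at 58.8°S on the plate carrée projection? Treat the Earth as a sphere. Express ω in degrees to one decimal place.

For the equirectangular projection with φ₀ = 0 (plate carrée), h = 1 along meridians and k = sec φ along parallels.
At 58.8°: h = 1.000, k = 1.930; principal scales a = 1.930, b = 1.000.
sin(ω/2) = (a − b)/(a + b) = 0.9304/2.930 = 0.3175, so ω = 2 arcsin(0.3175) ≈ 37.0°.

37.0°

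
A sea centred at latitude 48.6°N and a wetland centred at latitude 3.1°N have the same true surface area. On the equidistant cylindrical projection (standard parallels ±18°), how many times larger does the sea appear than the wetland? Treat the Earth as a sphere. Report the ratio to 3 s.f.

In the equirectangular projection with standard parallel φ₀ = 18° (x = Rλ cos φ₀, y = Rφ), meridians are true-scale (h = 1) and the parallel scale is k = cos φ₀ / cos φ.
Areal scale at 48.6°: h·k = 1.000 × 1.438 = 1.438.
Areal scale at 3.1°: h·k = 1.000 × 0.9525 = 0.9525.
Ratio = 1.438/0.9525 ≈ 1.51.

1.51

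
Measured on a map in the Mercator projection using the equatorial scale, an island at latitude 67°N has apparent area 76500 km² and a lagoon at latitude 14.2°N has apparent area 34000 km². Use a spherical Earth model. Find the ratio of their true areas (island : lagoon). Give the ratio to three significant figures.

Since Mercator area scale is 1/cos²φ, the true area equals the apparent area multiplied by cos²φ.
True area of island: 76500 × cos²(67°) = 76500 × 0.1527 = 11680 km².
True area of lagoon: 34000 × cos²(14.2°) = 34000 × 0.9398 = 31950 km².
Ratio = 11680 / 31950 ≈ 0.366.

0.366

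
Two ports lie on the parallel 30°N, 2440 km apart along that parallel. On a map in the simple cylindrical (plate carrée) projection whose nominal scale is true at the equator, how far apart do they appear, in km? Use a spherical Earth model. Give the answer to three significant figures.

For the equirectangular projection with φ₀ = 0 (plate carrée), h = 1 along meridians and k = sec φ along parallels.
Along the parallel, k = sec 30° = 1/0.8660 = 1.155.
Map distance = 2440 × 1.155 ≈ 2820 km.

2820 km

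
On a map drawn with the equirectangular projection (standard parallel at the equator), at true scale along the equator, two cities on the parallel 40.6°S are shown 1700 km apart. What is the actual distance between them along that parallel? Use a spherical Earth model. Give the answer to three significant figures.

1290 km

For the equirectangular projection with φ₀ = 0 (plate carrée), h = 1 along meridians and k = sec φ along parallels.
Along the parallel at 40.6°, map distances are exaggerated by k = sec 40.6° = 1.317.
True distance = 1700 / 1.317 = 1700 × cos 40.6° ≈ 1290 km.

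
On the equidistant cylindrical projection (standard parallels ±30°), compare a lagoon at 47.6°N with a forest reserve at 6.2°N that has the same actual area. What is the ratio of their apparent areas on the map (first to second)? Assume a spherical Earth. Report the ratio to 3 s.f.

With standard parallel φ₀ = 30°, the equirectangular projection gives x = Rλ cos φ₀, y = Rφ, so h = 1 and k = cos 30° / cos φ.
Areal scale at 47.6°: h·k = 1.000 × 1.284 = 1.284.
Areal scale at 6.2°: h·k = 1.000 × 0.8711 = 0.8711.
Ratio = 1.284/0.8711 ≈ 1.47.

1.47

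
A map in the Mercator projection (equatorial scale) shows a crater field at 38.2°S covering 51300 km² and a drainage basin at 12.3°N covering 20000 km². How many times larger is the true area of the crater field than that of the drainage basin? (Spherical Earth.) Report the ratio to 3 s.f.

Since Mercator area scale is 1/cos²φ, the true area equals the apparent area multiplied by cos²φ.
True area of crater field: 51300 × cos²(38.2°) = 51300 × 0.6176 = 31680 km².
True area of drainage basin: 20000 × cos²(12.3°) = 20000 × 0.9546 = 19090 km².
Ratio = 31680 / 19090 ≈ 1.66.

1.66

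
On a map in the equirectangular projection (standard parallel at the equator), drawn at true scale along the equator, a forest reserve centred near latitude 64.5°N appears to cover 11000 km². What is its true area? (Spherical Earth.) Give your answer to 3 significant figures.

In the plate carrée (x = Rλ, y = Rφ), meridians are true-scale (h = 1) and parallels are stretched by k = sec φ.
Areal scale = h·k = 1 × sec φ; at 64.5°, h = 1.000, k = 2.323, so h·k = 2.323.
True area = apparent / (areal scale) = 11000 / 2.323 ≈ 4740 km².

4740 km²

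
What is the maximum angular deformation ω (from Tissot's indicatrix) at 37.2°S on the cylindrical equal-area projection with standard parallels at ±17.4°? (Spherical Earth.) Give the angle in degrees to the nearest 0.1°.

20.6°

A cylindrical equal-area projection with standard parallel φ₀ has meridian scale h = cos φ / cos φ₀ and parallel scale k = cos φ₀ / cos φ (so areas are preserved, h·k = 1).
At 37.2°: h = 0.8347, k = 1.198; principal scales a = 1.198, b = 0.8347.
sin(ω/2) = (a − b)/(a + b) = 0.3633/2.033 = 0.1787, so ω = 2 arcsin(0.1787) ≈ 20.6°.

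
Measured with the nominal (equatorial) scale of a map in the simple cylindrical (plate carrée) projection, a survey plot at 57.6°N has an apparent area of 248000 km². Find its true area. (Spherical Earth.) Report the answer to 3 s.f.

For the equirectangular projection with φ₀ = 0 (plate carrée), h = 1 along meridians and k = sec φ along parallels.
Areal scale = h·k = 1 × sec φ; at 57.6°, h = 1.000, k = 1.866, so h·k = 1.866.
True area = apparent / (areal scale) = 248000 / 1.866 ≈ 133000 km².

133000 km²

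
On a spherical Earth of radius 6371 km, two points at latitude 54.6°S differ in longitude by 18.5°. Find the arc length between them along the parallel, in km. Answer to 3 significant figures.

1190 km

Arc length along a parallel = R cos φ · Δλ (with Δλ in radians).
= 6371 × cos 54.6° × (18.5° × π/180) = 6371 × 0.5793 × 0.3229 ≈ 1190 km.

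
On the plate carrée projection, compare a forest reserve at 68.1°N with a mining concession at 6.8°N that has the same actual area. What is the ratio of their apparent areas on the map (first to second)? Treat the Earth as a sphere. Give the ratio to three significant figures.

In the plate carrée (x = Rλ, y = Rφ), meridians are true-scale (h = 1) and parallels are stretched by k = sec φ.
Areal scale at 68.1°: h·k = 1.000 × 2.681 = 2.681.
Areal scale at 6.8°: h·k = 1.000 × 1.007 = 1.007.
Ratio = 2.681/1.007 ≈ 2.66.

2.66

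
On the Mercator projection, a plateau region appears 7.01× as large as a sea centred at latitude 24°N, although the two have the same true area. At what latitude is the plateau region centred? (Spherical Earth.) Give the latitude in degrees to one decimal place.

69.8°

Mercator areal scale is sec²φ, so apparent-area ratio = sec²φ₁ / sec²φ₂ = cos²φ₂ / cos²φ₁.
cos²φ₂ / cos²φ₁ = 7.01  ⇒  cos φ₁ = cos 24° / √7.01 = 0.9135/2.648 = 0.3450.
φ₁ = arccos(0.3450) ≈ 69.8°.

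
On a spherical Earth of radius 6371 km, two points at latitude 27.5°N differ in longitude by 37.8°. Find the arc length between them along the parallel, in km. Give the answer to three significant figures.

Arc length along a parallel = R cos φ · Δλ (with Δλ in radians).
= 6371 × cos 27.5° × (37.8° × π/180) = 6371 × 0.8870 × 0.6597 ≈ 3730 km.

3730 km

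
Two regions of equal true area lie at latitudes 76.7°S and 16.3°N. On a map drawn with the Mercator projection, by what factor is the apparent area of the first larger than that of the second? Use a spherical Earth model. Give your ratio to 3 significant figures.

Mercator is conformal with k = sec φ, so areal scale = k² = sec²φ.
At 76.7°: sec²(76.7°) = 1/0.2300² = 18.90.
At 16.3°: sec²(16.3°) = 1/0.9598² = 1.086.
Ratio = 18.90/1.086 = cos²(16.3°)/cos²(76.7°) ≈ 17.4.

17.4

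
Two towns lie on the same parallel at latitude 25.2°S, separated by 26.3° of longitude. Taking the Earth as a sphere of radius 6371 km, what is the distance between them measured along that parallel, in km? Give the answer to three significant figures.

Arc length along a parallel = R cos φ · Δλ (with Δλ in radians).
= 6371 × cos 25.2° × (26.3° × π/180) = 6371 × 0.9048 × 0.4590 ≈ 2650 km.

2650 km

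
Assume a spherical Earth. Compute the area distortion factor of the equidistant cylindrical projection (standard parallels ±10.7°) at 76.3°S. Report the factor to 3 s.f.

The equidistant cylindrical projection with φ₀ = 10.7° has h = 1 (meridians true) and k = cos φ₀ / cos φ along parallels.
Areal scale = h·k = 1 × cos φ₀ / cos φ; at 76.3°, h = 1.000, k = 4.149, so h·k = 4.149.

4.15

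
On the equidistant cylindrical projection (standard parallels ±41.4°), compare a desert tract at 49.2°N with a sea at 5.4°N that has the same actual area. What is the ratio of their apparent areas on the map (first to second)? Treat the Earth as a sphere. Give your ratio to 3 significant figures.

In the equirectangular projection with standard parallel φ₀ = 41.4° (x = Rλ cos φ₀, y = Rφ), meridians are true-scale (h = 1) and the parallel scale is k = cos φ₀ / cos φ.
Areal scale at 49.2°: h·k = 1.000 × 1.148 = 1.148.
Areal scale at 5.4°: h·k = 1.000 × 0.7535 = 0.7535.
Ratio = 1.148/0.7535 ≈ 1.52.

1.52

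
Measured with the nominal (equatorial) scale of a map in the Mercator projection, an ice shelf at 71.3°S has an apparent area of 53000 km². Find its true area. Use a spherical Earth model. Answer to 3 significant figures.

5450 km²

Mercator is conformal, so the point scale is isotropic: h = k = sec φ = 1/cos φ.
Areal scale = k² = sec²φ = 1/cos²(71.3°) = 1/0.3206² = 9.728.
True area = apparent / (areal scale) = 53000 / 9.728 ≈ 5450 km².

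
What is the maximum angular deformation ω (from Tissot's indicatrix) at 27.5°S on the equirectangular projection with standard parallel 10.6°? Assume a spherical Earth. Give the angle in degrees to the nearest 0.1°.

5.9°

With standard parallel φ₀ = 10.6°, the equirectangular projection gives x = Rλ cos φ₀, y = Rφ, so h = 1 and k = cos 10.6° / cos φ.
At 27.5°: h = 1.000, k = 1.108; principal scales a = 1.108, b = 1.000.
sin(ω/2) = (a − b)/(a + b) = 0.1081/2.108 = 0.05130, so ω = 2 arcsin(0.05130) ≈ 5.9°.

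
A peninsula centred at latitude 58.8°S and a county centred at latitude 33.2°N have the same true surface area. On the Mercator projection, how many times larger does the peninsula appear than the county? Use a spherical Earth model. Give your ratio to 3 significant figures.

Mercator is conformal with k = sec φ, so areal scale = k² = sec²φ.
At 58.8°: sec²(58.8°) = 1/0.5180² = 3.726.
At 33.2°: sec²(33.2°) = 1/0.8368² = 1.428.
Ratio = 3.726/1.428 = cos²(33.2°)/cos²(58.8°) ≈ 2.61.

2.61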